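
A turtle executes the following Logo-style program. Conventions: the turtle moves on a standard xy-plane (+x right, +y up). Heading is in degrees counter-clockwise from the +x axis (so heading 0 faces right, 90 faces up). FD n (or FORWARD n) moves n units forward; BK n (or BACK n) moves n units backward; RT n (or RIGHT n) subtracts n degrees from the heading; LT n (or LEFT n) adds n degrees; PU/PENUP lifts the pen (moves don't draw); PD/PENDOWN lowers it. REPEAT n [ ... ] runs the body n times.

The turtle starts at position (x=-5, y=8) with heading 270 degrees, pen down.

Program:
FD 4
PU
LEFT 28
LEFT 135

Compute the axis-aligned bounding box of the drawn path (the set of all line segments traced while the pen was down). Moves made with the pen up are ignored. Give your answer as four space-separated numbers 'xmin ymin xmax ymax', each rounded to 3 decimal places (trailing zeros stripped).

Executing turtle program step by step:
Start: pos=(-5,8), heading=270, pen down
FD 4: (-5,8) -> (-5,4) [heading=270, draw]
PU: pen up
LT 28: heading 270 -> 298
LT 135: heading 298 -> 73
Final: pos=(-5,4), heading=73, 1 segment(s) drawn

Segment endpoints: x in {-5, -5}, y in {4, 8}
xmin=-5, ymin=4, xmax=-5, ymax=8

Answer: -5 4 -5 8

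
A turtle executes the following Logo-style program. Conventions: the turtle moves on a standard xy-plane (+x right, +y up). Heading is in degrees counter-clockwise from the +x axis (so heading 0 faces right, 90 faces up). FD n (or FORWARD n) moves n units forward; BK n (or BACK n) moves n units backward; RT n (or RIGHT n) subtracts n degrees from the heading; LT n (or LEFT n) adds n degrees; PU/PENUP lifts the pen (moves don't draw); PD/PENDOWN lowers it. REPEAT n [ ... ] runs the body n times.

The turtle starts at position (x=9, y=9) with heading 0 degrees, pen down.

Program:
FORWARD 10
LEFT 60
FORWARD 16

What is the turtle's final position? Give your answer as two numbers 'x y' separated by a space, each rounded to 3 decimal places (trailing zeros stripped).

Answer: 27 22.856

Derivation:
Executing turtle program step by step:
Start: pos=(9,9), heading=0, pen down
FD 10: (9,9) -> (19,9) [heading=0, draw]
LT 60: heading 0 -> 60
FD 16: (19,9) -> (27,22.856) [heading=60, draw]
Final: pos=(27,22.856), heading=60, 2 segment(s) drawn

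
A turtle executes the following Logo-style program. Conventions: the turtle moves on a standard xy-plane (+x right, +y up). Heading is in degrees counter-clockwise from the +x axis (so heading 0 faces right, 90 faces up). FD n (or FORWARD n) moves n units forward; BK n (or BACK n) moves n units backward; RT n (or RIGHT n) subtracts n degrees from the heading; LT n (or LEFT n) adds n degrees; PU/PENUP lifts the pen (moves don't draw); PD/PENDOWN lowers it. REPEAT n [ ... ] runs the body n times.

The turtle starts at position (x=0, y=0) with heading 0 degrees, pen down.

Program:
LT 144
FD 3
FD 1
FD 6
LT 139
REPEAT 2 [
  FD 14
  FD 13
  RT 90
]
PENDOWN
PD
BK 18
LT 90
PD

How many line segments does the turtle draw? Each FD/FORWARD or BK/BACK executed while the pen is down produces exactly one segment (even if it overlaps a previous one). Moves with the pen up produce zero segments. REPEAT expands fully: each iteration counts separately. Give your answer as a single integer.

Executing turtle program step by step:
Start: pos=(0,0), heading=0, pen down
LT 144: heading 0 -> 144
FD 3: (0,0) -> (-2.427,1.763) [heading=144, draw]
FD 1: (-2.427,1.763) -> (-3.236,2.351) [heading=144, draw]
FD 6: (-3.236,2.351) -> (-8.09,5.878) [heading=144, draw]
LT 139: heading 144 -> 283
REPEAT 2 [
  -- iteration 1/2 --
  FD 14: (-8.09,5.878) -> (-4.941,-7.763) [heading=283, draw]
  FD 13: (-4.941,-7.763) -> (-2.016,-20.43) [heading=283, draw]
  RT 90: heading 283 -> 193
  -- iteration 2/2 --
  FD 14: (-2.016,-20.43) -> (-15.658,-23.579) [heading=193, draw]
  FD 13: (-15.658,-23.579) -> (-28.324,-26.504) [heading=193, draw]
  RT 90: heading 193 -> 103
]
PD: pen down
PD: pen down
BK 18: (-28.324,-26.504) -> (-24.275,-44.042) [heading=103, draw]
LT 90: heading 103 -> 193
PD: pen down
Final: pos=(-24.275,-44.042), heading=193, 8 segment(s) drawn
Segments drawn: 8

Answer: 8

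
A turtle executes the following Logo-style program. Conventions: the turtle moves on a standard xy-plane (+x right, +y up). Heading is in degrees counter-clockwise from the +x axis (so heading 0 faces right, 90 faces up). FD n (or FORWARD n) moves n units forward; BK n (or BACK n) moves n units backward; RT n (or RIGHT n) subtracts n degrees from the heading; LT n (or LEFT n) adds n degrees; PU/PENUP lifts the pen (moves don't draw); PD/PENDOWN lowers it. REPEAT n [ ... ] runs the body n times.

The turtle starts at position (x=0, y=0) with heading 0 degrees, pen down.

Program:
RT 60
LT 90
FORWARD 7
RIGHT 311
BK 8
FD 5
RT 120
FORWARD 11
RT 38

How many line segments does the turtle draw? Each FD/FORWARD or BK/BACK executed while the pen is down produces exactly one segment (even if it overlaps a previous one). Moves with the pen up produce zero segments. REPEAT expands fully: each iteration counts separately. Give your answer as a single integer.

Answer: 4

Derivation:
Executing turtle program step by step:
Start: pos=(0,0), heading=0, pen down
RT 60: heading 0 -> 300
LT 90: heading 300 -> 30
FD 7: (0,0) -> (6.062,3.5) [heading=30, draw]
RT 311: heading 30 -> 79
BK 8: (6.062,3.5) -> (4.536,-4.353) [heading=79, draw]
FD 5: (4.536,-4.353) -> (5.49,0.555) [heading=79, draw]
RT 120: heading 79 -> 319
FD 11: (5.49,0.555) -> (13.792,-6.662) [heading=319, draw]
RT 38: heading 319 -> 281
Final: pos=(13.792,-6.662), heading=281, 4 segment(s) drawn
Segments drawn: 4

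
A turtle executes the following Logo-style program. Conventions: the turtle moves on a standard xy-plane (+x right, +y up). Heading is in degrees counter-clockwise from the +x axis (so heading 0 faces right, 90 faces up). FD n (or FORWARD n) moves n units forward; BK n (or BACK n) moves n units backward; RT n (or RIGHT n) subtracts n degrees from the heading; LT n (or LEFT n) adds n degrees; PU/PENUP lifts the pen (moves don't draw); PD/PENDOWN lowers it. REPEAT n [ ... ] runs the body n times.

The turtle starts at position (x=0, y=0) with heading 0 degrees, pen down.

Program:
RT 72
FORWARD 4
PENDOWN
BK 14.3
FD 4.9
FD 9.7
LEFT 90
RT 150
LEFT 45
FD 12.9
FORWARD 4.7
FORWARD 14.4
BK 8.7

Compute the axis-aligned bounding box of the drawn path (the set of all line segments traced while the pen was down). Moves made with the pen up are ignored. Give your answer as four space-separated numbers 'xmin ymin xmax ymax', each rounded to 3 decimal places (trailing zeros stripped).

Executing turtle program step by step:
Start: pos=(0,0), heading=0, pen down
RT 72: heading 0 -> 288
FD 4: (0,0) -> (1.236,-3.804) [heading=288, draw]
PD: pen down
BK 14.3: (1.236,-3.804) -> (-3.183,9.796) [heading=288, draw]
FD 4.9: (-3.183,9.796) -> (-1.669,5.136) [heading=288, draw]
FD 9.7: (-1.669,5.136) -> (1.329,-4.09) [heading=288, draw]
LT 90: heading 288 -> 18
RT 150: heading 18 -> 228
LT 45: heading 228 -> 273
FD 12.9: (1.329,-4.09) -> (2.004,-16.972) [heading=273, draw]
FD 4.7: (2.004,-16.972) -> (2.25,-21.665) [heading=273, draw]
FD 14.4: (2.25,-21.665) -> (3.004,-36.046) [heading=273, draw]
BK 8.7: (3.004,-36.046) -> (2.548,-27.358) [heading=273, draw]
Final: pos=(2.548,-27.358), heading=273, 8 segment(s) drawn

Segment endpoints: x in {-3.183, -1.669, 0, 1.236, 1.329, 2.004, 2.25, 2.548, 3.004}, y in {-36.046, -27.358, -21.665, -16.972, -4.09, -3.804, 0, 5.136, 9.796}
xmin=-3.183, ymin=-36.046, xmax=3.004, ymax=9.796

Answer: -3.183 -36.046 3.004 9.796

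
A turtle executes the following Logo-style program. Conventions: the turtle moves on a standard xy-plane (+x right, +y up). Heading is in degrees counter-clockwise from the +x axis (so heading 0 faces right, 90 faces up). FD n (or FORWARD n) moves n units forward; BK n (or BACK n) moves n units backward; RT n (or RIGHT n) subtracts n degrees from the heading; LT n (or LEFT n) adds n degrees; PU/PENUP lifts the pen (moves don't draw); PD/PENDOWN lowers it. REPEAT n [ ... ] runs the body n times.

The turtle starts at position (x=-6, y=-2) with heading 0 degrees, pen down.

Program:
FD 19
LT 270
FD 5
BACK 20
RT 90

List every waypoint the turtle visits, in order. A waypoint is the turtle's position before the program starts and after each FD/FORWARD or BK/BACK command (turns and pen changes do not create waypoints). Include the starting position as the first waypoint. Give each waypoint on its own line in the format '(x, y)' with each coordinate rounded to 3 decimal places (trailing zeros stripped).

Executing turtle program step by step:
Start: pos=(-6,-2), heading=0, pen down
FD 19: (-6,-2) -> (13,-2) [heading=0, draw]
LT 270: heading 0 -> 270
FD 5: (13,-2) -> (13,-7) [heading=270, draw]
BK 20: (13,-7) -> (13,13) [heading=270, draw]
RT 90: heading 270 -> 180
Final: pos=(13,13), heading=180, 3 segment(s) drawn
Waypoints (4 total):
(-6, -2)
(13, -2)
(13, -7)
(13, 13)

Answer: (-6, -2)
(13, -2)
(13, -7)
(13, 13)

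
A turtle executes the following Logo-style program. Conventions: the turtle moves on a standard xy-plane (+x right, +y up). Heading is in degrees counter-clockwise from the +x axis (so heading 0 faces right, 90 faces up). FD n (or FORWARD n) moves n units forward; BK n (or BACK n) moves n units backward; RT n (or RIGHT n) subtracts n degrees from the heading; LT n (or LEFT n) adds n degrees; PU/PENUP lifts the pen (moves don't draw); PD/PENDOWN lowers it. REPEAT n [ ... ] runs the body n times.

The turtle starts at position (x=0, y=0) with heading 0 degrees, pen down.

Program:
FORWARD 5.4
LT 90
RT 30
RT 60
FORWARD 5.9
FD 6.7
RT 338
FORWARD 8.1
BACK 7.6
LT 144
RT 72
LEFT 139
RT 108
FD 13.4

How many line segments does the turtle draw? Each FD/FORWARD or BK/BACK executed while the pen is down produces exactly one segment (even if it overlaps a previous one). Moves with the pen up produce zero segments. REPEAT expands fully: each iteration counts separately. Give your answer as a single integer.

Answer: 6

Derivation:
Executing turtle program step by step:
Start: pos=(0,0), heading=0, pen down
FD 5.4: (0,0) -> (5.4,0) [heading=0, draw]
LT 90: heading 0 -> 90
RT 30: heading 90 -> 60
RT 60: heading 60 -> 0
FD 5.9: (5.4,0) -> (11.3,0) [heading=0, draw]
FD 6.7: (11.3,0) -> (18,0) [heading=0, draw]
RT 338: heading 0 -> 22
FD 8.1: (18,0) -> (25.51,3.034) [heading=22, draw]
BK 7.6: (25.51,3.034) -> (18.464,0.187) [heading=22, draw]
LT 144: heading 22 -> 166
RT 72: heading 166 -> 94
LT 139: heading 94 -> 233
RT 108: heading 233 -> 125
FD 13.4: (18.464,0.187) -> (10.778,11.164) [heading=125, draw]
Final: pos=(10.778,11.164), heading=125, 6 segment(s) drawn
Segments drawn: 6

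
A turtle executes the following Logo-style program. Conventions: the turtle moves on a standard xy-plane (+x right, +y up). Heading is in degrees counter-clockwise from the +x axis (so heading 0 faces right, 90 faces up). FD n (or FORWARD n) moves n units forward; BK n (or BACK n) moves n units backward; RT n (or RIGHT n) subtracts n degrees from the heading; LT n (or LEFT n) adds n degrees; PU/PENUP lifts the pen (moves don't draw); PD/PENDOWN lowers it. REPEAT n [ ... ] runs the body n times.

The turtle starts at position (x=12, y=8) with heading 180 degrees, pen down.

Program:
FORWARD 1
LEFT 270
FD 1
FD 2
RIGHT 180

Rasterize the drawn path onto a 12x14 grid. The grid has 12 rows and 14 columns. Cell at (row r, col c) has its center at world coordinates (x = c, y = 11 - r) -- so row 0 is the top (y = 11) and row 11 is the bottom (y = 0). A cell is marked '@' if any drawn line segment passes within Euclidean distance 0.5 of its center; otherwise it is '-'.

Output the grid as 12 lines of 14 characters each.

Segment 0: (12,8) -> (11,8)
Segment 1: (11,8) -> (11,9)
Segment 2: (11,9) -> (11,11)

Answer: -----------@--
-----------@--
-----------@--
-----------@@-
--------------
--------------
--------------
--------------
--------------
--------------
--------------
--------------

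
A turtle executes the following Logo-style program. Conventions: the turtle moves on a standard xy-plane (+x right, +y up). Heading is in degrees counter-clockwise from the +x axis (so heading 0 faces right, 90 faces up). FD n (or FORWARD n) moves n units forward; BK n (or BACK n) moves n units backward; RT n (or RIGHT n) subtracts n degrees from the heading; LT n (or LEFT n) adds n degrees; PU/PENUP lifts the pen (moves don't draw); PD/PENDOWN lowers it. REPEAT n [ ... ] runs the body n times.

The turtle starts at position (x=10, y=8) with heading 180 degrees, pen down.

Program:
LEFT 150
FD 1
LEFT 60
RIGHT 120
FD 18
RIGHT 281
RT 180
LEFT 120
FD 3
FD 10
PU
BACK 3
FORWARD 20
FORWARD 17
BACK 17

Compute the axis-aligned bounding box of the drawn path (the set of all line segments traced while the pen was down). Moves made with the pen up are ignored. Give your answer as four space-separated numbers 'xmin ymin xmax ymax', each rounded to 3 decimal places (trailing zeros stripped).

Answer: 10 -22.792 15.098 8

Derivation:
Executing turtle program step by step:
Start: pos=(10,8), heading=180, pen down
LT 150: heading 180 -> 330
FD 1: (10,8) -> (10.866,7.5) [heading=330, draw]
LT 60: heading 330 -> 30
RT 120: heading 30 -> 270
FD 18: (10.866,7.5) -> (10.866,-10.5) [heading=270, draw]
RT 281: heading 270 -> 349
RT 180: heading 349 -> 169
LT 120: heading 169 -> 289
FD 3: (10.866,-10.5) -> (11.843,-13.337) [heading=289, draw]
FD 10: (11.843,-13.337) -> (15.098,-22.792) [heading=289, draw]
PU: pen up
BK 3: (15.098,-22.792) -> (14.122,-19.955) [heading=289, move]
FD 20: (14.122,-19.955) -> (20.633,-38.866) [heading=289, move]
FD 17: (20.633,-38.866) -> (26.168,-54.939) [heading=289, move]
BK 17: (26.168,-54.939) -> (20.633,-38.866) [heading=289, move]
Final: pos=(20.633,-38.866), heading=289, 4 segment(s) drawn

Segment endpoints: x in {10, 10.866, 10.866, 11.843, 15.098}, y in {-22.792, -13.337, -10.5, 7.5, 8}
xmin=10, ymin=-22.792, xmax=15.098, ymax=8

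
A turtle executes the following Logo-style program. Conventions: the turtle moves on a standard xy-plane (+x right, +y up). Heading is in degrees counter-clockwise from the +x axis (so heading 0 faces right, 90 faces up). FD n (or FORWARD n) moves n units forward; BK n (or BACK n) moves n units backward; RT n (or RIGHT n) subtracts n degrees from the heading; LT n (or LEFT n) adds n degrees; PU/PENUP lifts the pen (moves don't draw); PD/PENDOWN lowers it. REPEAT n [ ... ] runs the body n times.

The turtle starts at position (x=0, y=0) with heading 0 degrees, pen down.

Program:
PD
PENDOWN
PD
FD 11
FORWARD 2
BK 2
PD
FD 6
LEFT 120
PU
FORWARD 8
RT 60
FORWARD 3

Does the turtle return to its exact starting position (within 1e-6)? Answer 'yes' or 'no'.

Executing turtle program step by step:
Start: pos=(0,0), heading=0, pen down
PD: pen down
PD: pen down
PD: pen down
FD 11: (0,0) -> (11,0) [heading=0, draw]
FD 2: (11,0) -> (13,0) [heading=0, draw]
BK 2: (13,0) -> (11,0) [heading=0, draw]
PD: pen down
FD 6: (11,0) -> (17,0) [heading=0, draw]
LT 120: heading 0 -> 120
PU: pen up
FD 8: (17,0) -> (13,6.928) [heading=120, move]
RT 60: heading 120 -> 60
FD 3: (13,6.928) -> (14.5,9.526) [heading=60, move]
Final: pos=(14.5,9.526), heading=60, 4 segment(s) drawn

Start position: (0, 0)
Final position: (14.5, 9.526)
Distance = 17.349; >= 1e-6 -> NOT closed

Answer: no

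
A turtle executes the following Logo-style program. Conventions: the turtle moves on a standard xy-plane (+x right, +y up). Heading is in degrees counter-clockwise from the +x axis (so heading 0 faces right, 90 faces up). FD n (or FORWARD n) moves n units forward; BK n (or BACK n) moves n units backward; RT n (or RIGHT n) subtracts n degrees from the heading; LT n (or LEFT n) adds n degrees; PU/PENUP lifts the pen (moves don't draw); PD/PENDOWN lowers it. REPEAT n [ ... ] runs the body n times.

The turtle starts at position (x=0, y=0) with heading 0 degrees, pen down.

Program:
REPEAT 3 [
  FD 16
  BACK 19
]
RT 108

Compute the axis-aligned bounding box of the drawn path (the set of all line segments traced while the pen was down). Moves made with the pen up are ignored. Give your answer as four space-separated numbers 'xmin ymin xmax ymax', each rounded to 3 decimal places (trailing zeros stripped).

Executing turtle program step by step:
Start: pos=(0,0), heading=0, pen down
REPEAT 3 [
  -- iteration 1/3 --
  FD 16: (0,0) -> (16,0) [heading=0, draw]
  BK 19: (16,0) -> (-3,0) [heading=0, draw]
  -- iteration 2/3 --
  FD 16: (-3,0) -> (13,0) [heading=0, draw]
  BK 19: (13,0) -> (-6,0) [heading=0, draw]
  -- iteration 3/3 --
  FD 16: (-6,0) -> (10,0) [heading=0, draw]
  BK 19: (10,0) -> (-9,0) [heading=0, draw]
]
RT 108: heading 0 -> 252
Final: pos=(-9,0), heading=252, 6 segment(s) drawn

Segment endpoints: x in {-9, -6, -3, 0, 10, 13, 16}, y in {0}
xmin=-9, ymin=0, xmax=16, ymax=0

Answer: -9 0 16 0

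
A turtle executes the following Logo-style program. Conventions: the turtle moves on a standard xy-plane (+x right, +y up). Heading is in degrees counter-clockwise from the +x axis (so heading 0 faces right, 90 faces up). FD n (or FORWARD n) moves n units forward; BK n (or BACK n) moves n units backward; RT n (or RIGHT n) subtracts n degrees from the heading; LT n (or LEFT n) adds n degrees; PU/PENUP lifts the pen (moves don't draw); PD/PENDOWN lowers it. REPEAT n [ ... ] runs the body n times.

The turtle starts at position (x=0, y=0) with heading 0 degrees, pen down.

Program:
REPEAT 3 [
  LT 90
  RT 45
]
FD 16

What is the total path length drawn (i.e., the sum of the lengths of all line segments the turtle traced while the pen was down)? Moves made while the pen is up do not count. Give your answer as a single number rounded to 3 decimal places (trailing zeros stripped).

Answer: 16

Derivation:
Executing turtle program step by step:
Start: pos=(0,0), heading=0, pen down
REPEAT 3 [
  -- iteration 1/3 --
  LT 90: heading 0 -> 90
  RT 45: heading 90 -> 45
  -- iteration 2/3 --
  LT 90: heading 45 -> 135
  RT 45: heading 135 -> 90
  -- iteration 3/3 --
  LT 90: heading 90 -> 180
  RT 45: heading 180 -> 135
]
FD 16: (0,0) -> (-11.314,11.314) [heading=135, draw]
Final: pos=(-11.314,11.314), heading=135, 1 segment(s) drawn

Segment lengths:
  seg 1: (0,0) -> (-11.314,11.314), length = 16
Total = 16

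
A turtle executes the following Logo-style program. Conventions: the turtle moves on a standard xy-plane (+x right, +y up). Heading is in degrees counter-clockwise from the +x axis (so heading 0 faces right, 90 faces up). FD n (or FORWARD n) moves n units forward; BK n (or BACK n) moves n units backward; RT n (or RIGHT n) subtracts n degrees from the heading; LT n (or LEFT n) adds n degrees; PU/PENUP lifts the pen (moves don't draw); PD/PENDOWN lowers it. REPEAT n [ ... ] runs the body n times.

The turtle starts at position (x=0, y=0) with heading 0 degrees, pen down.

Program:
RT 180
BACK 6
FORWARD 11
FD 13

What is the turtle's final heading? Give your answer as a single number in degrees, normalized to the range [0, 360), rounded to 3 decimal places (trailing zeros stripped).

Answer: 180

Derivation:
Executing turtle program step by step:
Start: pos=(0,0), heading=0, pen down
RT 180: heading 0 -> 180
BK 6: (0,0) -> (6,0) [heading=180, draw]
FD 11: (6,0) -> (-5,0) [heading=180, draw]
FD 13: (-5,0) -> (-18,0) [heading=180, draw]
Final: pos=(-18,0), heading=180, 3 segment(s) drawn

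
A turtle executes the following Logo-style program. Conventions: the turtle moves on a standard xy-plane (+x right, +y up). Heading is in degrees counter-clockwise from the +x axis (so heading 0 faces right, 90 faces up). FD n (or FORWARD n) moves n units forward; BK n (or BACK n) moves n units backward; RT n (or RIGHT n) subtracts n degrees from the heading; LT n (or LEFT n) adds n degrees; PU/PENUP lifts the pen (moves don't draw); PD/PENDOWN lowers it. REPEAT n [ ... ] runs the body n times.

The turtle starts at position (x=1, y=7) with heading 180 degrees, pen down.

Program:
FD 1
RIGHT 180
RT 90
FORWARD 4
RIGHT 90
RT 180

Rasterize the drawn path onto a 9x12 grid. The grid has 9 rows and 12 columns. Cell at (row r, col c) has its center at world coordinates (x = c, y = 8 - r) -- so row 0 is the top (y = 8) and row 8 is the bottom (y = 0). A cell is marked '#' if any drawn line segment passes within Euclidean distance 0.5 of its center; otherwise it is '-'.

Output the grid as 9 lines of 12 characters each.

Segment 0: (1,7) -> (0,7)
Segment 1: (0,7) -> (0,3)

Answer: ------------
##----------
#-----------
#-----------
#-----------
#-----------
------------
------------
------------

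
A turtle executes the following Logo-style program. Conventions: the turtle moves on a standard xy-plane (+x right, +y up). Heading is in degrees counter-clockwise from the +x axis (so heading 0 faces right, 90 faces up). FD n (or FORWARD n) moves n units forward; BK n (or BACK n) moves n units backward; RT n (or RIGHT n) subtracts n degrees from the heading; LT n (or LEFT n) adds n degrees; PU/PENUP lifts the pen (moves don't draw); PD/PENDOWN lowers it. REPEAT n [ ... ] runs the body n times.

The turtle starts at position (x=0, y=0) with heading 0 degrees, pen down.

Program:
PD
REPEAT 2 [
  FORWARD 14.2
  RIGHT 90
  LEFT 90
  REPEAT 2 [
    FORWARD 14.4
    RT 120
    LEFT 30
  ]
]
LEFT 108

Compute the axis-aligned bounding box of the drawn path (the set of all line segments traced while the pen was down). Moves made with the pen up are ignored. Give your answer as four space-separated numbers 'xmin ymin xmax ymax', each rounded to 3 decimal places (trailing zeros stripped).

Answer: 0 -14.4 28.6 0

Derivation:
Executing turtle program step by step:
Start: pos=(0,0), heading=0, pen down
PD: pen down
REPEAT 2 [
  -- iteration 1/2 --
  FD 14.2: (0,0) -> (14.2,0) [heading=0, draw]
  RT 90: heading 0 -> 270
  LT 90: heading 270 -> 0
  REPEAT 2 [
    -- iteration 1/2 --
    FD 14.4: (14.2,0) -> (28.6,0) [heading=0, draw]
    RT 120: heading 0 -> 240
    LT 30: heading 240 -> 270
    -- iteration 2/2 --
    FD 14.4: (28.6,0) -> (28.6,-14.4) [heading=270, draw]
    RT 120: heading 270 -> 150
    LT 30: heading 150 -> 180
  ]
  -- iteration 2/2 --
  FD 14.2: (28.6,-14.4) -> (14.4,-14.4) [heading=180, draw]
  RT 90: heading 180 -> 90
  LT 90: heading 90 -> 180
  REPEAT 2 [
    -- iteration 1/2 --
    FD 14.4: (14.4,-14.4) -> (0,-14.4) [heading=180, draw]
    RT 120: heading 180 -> 60
    LT 30: heading 60 -> 90
    -- iteration 2/2 --
    FD 14.4: (0,-14.4) -> (0,0) [heading=90, draw]
    RT 120: heading 90 -> 330
    LT 30: heading 330 -> 0
  ]
]
LT 108: heading 0 -> 108
Final: pos=(0,0), heading=108, 6 segment(s) drawn

Segment endpoints: x in {0, 0, 0, 14.2, 14.4, 28.6}, y in {-14.4, -14.4, -14.4, 0, 0}
xmin=0, ymin=-14.4, xmax=28.6, ymax=0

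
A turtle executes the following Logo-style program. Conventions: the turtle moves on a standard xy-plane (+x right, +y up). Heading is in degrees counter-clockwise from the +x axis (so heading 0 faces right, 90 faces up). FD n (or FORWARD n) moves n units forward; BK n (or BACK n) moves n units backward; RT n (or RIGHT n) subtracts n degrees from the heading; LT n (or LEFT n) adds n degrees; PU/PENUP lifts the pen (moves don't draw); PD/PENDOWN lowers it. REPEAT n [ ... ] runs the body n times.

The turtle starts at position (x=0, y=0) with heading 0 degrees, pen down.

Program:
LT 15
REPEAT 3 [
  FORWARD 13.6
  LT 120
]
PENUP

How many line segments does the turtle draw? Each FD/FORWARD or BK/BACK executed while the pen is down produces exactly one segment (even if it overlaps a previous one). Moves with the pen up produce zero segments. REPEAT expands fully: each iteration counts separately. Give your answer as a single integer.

Executing turtle program step by step:
Start: pos=(0,0), heading=0, pen down
LT 15: heading 0 -> 15
REPEAT 3 [
  -- iteration 1/3 --
  FD 13.6: (0,0) -> (13.137,3.52) [heading=15, draw]
  LT 120: heading 15 -> 135
  -- iteration 2/3 --
  FD 13.6: (13.137,3.52) -> (3.52,13.137) [heading=135, draw]
  LT 120: heading 135 -> 255
  -- iteration 3/3 --
  FD 13.6: (3.52,13.137) -> (0,0) [heading=255, draw]
  LT 120: heading 255 -> 15
]
PU: pen up
Final: pos=(0,0), heading=15, 3 segment(s) drawn
Segments drawn: 3

Answer: 3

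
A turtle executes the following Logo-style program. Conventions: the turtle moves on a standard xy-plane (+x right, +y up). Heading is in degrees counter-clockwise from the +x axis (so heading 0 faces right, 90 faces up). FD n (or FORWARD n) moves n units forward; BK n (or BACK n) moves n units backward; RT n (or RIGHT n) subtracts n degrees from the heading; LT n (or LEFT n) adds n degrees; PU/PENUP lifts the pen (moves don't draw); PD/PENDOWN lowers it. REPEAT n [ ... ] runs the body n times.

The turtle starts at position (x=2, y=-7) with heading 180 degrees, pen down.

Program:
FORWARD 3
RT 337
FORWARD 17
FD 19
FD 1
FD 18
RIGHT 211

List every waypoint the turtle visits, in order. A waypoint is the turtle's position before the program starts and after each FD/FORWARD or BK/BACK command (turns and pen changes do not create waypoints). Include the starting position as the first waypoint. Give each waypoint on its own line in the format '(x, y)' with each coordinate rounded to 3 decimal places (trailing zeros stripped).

Executing turtle program step by step:
Start: pos=(2,-7), heading=180, pen down
FD 3: (2,-7) -> (-1,-7) [heading=180, draw]
RT 337: heading 180 -> 203
FD 17: (-1,-7) -> (-16.649,-13.642) [heading=203, draw]
FD 19: (-16.649,-13.642) -> (-34.138,-21.066) [heading=203, draw]
FD 1: (-34.138,-21.066) -> (-35.059,-21.457) [heading=203, draw]
FD 18: (-35.059,-21.457) -> (-51.628,-28.49) [heading=203, draw]
RT 211: heading 203 -> 352
Final: pos=(-51.628,-28.49), heading=352, 5 segment(s) drawn
Waypoints (6 total):
(2, -7)
(-1, -7)
(-16.649, -13.642)
(-34.138, -21.066)
(-35.059, -21.457)
(-51.628, -28.49)

Answer: (2, -7)
(-1, -7)
(-16.649, -13.642)
(-34.138, -21.066)
(-35.059, -21.457)
(-51.628, -28.49)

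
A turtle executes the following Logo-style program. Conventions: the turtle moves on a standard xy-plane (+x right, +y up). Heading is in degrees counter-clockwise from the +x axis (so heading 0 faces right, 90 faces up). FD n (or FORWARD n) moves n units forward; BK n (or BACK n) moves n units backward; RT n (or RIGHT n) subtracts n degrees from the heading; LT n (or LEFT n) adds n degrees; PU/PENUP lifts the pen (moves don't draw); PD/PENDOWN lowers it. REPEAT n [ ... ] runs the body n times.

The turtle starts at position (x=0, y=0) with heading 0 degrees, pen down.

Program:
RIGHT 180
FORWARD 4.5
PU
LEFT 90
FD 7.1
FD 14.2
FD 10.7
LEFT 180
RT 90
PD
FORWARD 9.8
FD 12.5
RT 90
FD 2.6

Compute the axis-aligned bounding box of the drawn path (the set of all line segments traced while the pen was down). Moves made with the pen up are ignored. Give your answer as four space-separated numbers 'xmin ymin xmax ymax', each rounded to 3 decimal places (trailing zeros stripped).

Answer: -4.5 -34.6 17.8 0

Derivation:
Executing turtle program step by step:
Start: pos=(0,0), heading=0, pen down
RT 180: heading 0 -> 180
FD 4.5: (0,0) -> (-4.5,0) [heading=180, draw]
PU: pen up
LT 90: heading 180 -> 270
FD 7.1: (-4.5,0) -> (-4.5,-7.1) [heading=270, move]
FD 14.2: (-4.5,-7.1) -> (-4.5,-21.3) [heading=270, move]
FD 10.7: (-4.5,-21.3) -> (-4.5,-32) [heading=270, move]
LT 180: heading 270 -> 90
RT 90: heading 90 -> 0
PD: pen down
FD 9.8: (-4.5,-32) -> (5.3,-32) [heading=0, draw]
FD 12.5: (5.3,-32) -> (17.8,-32) [heading=0, draw]
RT 90: heading 0 -> 270
FD 2.6: (17.8,-32) -> (17.8,-34.6) [heading=270, draw]
Final: pos=(17.8,-34.6), heading=270, 4 segment(s) drawn

Segment endpoints: x in {-4.5, -4.5, 0, 5.3, 17.8}, y in {-34.6, -32, 0, 0}
xmin=-4.5, ymin=-34.6, xmax=17.8, ymax=0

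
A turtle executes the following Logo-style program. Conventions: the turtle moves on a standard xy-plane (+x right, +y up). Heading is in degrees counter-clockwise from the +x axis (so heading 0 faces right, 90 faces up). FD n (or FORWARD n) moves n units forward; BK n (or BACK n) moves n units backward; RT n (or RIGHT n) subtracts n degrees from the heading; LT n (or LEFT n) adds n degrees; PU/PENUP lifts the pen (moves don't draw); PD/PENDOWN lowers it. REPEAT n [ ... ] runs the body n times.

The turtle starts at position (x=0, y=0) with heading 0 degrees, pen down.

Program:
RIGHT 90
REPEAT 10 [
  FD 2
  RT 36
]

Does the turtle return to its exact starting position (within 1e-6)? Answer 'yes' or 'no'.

Executing turtle program step by step:
Start: pos=(0,0), heading=0, pen down
RT 90: heading 0 -> 270
REPEAT 10 [
  -- iteration 1/10 --
  FD 2: (0,0) -> (0,-2) [heading=270, draw]
  RT 36: heading 270 -> 234
  -- iteration 2/10 --
  FD 2: (0,-2) -> (-1.176,-3.618) [heading=234, draw]
  RT 36: heading 234 -> 198
  -- iteration 3/10 --
  FD 2: (-1.176,-3.618) -> (-3.078,-4.236) [heading=198, draw]
  RT 36: heading 198 -> 162
  -- iteration 4/10 --
  FD 2: (-3.078,-4.236) -> (-4.98,-3.618) [heading=162, draw]
  RT 36: heading 162 -> 126
  -- iteration 5/10 --
  FD 2: (-4.98,-3.618) -> (-6.155,-2) [heading=126, draw]
  RT 36: heading 126 -> 90
  -- iteration 6/10 --
  FD 2: (-6.155,-2) -> (-6.155,0) [heading=90, draw]
  RT 36: heading 90 -> 54
  -- iteration 7/10 --
  FD 2: (-6.155,0) -> (-4.98,1.618) [heading=54, draw]
  RT 36: heading 54 -> 18
  -- iteration 8/10 --
  FD 2: (-4.98,1.618) -> (-3.078,2.236) [heading=18, draw]
  RT 36: heading 18 -> 342
  -- iteration 9/10 --
  FD 2: (-3.078,2.236) -> (-1.176,1.618) [heading=342, draw]
  RT 36: heading 342 -> 306
  -- iteration 10/10 --
  FD 2: (-1.176,1.618) -> (0,0) [heading=306, draw]
  RT 36: heading 306 -> 270
]
Final: pos=(0,0), heading=270, 10 segment(s) drawn

Start position: (0, 0)
Final position: (0, 0)
Distance = 0; < 1e-6 -> CLOSED

Answer: yes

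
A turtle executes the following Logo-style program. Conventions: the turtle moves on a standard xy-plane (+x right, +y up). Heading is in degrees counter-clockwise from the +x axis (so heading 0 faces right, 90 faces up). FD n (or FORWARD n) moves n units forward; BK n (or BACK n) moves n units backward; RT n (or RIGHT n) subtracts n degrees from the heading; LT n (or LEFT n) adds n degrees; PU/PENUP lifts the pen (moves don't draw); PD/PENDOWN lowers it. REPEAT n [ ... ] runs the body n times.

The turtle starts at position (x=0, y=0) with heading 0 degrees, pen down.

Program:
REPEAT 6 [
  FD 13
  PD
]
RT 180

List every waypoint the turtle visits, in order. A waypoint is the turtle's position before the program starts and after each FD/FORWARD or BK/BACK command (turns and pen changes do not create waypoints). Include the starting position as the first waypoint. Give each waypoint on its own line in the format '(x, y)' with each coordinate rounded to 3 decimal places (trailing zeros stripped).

Answer: (0, 0)
(13, 0)
(26, 0)
(39, 0)
(52, 0)
(65, 0)
(78, 0)

Derivation:
Executing turtle program step by step:
Start: pos=(0,0), heading=0, pen down
REPEAT 6 [
  -- iteration 1/6 --
  FD 13: (0,0) -> (13,0) [heading=0, draw]
  PD: pen down
  -- iteration 2/6 --
  FD 13: (13,0) -> (26,0) [heading=0, draw]
  PD: pen down
  -- iteration 3/6 --
  FD 13: (26,0) -> (39,0) [heading=0, draw]
  PD: pen down
  -- iteration 4/6 --
  FD 13: (39,0) -> (52,0) [heading=0, draw]
  PD: pen down
  -- iteration 5/6 --
  FD 13: (52,0) -> (65,0) [heading=0, draw]
  PD: pen down
  -- iteration 6/6 --
  FD 13: (65,0) -> (78,0) [heading=0, draw]
  PD: pen down
]
RT 180: heading 0 -> 180
Final: pos=(78,0), heading=180, 6 segment(s) drawn
Waypoints (7 total):
(0, 0)
(13, 0)
(26, 0)
(39, 0)
(52, 0)
(65, 0)
(78, 0)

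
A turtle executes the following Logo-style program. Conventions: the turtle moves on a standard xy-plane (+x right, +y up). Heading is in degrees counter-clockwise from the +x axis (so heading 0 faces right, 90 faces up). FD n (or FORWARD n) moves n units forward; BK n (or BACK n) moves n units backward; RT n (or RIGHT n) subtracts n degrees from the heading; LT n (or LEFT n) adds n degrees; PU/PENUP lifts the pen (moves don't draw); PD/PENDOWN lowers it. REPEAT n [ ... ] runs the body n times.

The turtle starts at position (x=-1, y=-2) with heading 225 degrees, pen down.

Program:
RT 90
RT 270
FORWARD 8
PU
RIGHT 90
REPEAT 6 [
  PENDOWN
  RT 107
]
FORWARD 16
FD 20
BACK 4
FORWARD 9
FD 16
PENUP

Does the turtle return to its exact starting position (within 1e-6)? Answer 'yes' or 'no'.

Answer: no

Derivation:
Executing turtle program step by step:
Start: pos=(-1,-2), heading=225, pen down
RT 90: heading 225 -> 135
RT 270: heading 135 -> 225
FD 8: (-1,-2) -> (-6.657,-7.657) [heading=225, draw]
PU: pen up
RT 90: heading 225 -> 135
REPEAT 6 [
  -- iteration 1/6 --
  PD: pen down
  RT 107: heading 135 -> 28
  -- iteration 2/6 --
  PD: pen down
  RT 107: heading 28 -> 281
  -- iteration 3/6 --
  PD: pen down
  RT 107: heading 281 -> 174
  -- iteration 4/6 --
  PD: pen down
  RT 107: heading 174 -> 67
  -- iteration 5/6 --
  PD: pen down
  RT 107: heading 67 -> 320
  -- iteration 6/6 --
  PD: pen down
  RT 107: heading 320 -> 213
]
FD 16: (-6.657,-7.657) -> (-20.076,-16.371) [heading=213, draw]
FD 20: (-20.076,-16.371) -> (-36.849,-27.264) [heading=213, draw]
BK 4: (-36.849,-27.264) -> (-33.494,-25.085) [heading=213, draw]
FD 9: (-33.494,-25.085) -> (-41.042,-29.987) [heading=213, draw]
FD 16: (-41.042,-29.987) -> (-54.461,-38.701) [heading=213, draw]
PU: pen up
Final: pos=(-54.461,-38.701), heading=213, 6 segment(s) drawn

Start position: (-1, -2)
Final position: (-54.461, -38.701)
Distance = 64.847; >= 1e-6 -> NOT closed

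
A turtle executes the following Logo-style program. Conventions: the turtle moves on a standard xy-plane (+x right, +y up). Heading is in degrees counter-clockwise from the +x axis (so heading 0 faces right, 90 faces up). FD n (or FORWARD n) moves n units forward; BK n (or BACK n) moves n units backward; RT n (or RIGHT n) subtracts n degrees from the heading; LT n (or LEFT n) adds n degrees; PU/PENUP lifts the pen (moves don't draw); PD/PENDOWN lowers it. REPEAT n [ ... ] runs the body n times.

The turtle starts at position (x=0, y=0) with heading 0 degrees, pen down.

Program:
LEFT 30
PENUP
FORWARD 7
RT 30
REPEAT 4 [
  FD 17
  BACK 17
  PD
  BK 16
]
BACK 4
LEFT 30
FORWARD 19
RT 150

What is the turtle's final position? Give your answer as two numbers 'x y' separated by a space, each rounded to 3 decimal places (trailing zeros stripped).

Executing turtle program step by step:
Start: pos=(0,0), heading=0, pen down
LT 30: heading 0 -> 30
PU: pen up
FD 7: (0,0) -> (6.062,3.5) [heading=30, move]
RT 30: heading 30 -> 0
REPEAT 4 [
  -- iteration 1/4 --
  FD 17: (6.062,3.5) -> (23.062,3.5) [heading=0, move]
  BK 17: (23.062,3.5) -> (6.062,3.5) [heading=0, move]
  PD: pen down
  BK 16: (6.062,3.5) -> (-9.938,3.5) [heading=0, draw]
  -- iteration 2/4 --
  FD 17: (-9.938,3.5) -> (7.062,3.5) [heading=0, draw]
  BK 17: (7.062,3.5) -> (-9.938,3.5) [heading=0, draw]
  PD: pen down
  BK 16: (-9.938,3.5) -> (-25.938,3.5) [heading=0, draw]
  -- iteration 3/4 --
  FD 17: (-25.938,3.5) -> (-8.938,3.5) [heading=0, draw]
  BK 17: (-8.938,3.5) -> (-25.938,3.5) [heading=0, draw]
  PD: pen down
  BK 16: (-25.938,3.5) -> (-41.938,3.5) [heading=0, draw]
  -- iteration 4/4 --
  FD 17: (-41.938,3.5) -> (-24.938,3.5) [heading=0, draw]
  BK 17: (-24.938,3.5) -> (-41.938,3.5) [heading=0, draw]
  PD: pen down
  BK 16: (-41.938,3.5) -> (-57.938,3.5) [heading=0, draw]
]
BK 4: (-57.938,3.5) -> (-61.938,3.5) [heading=0, draw]
LT 30: heading 0 -> 30
FD 19: (-61.938,3.5) -> (-45.483,13) [heading=30, draw]
RT 150: heading 30 -> 240
Final: pos=(-45.483,13), heading=240, 12 segment(s) drawn

Answer: -45.483 13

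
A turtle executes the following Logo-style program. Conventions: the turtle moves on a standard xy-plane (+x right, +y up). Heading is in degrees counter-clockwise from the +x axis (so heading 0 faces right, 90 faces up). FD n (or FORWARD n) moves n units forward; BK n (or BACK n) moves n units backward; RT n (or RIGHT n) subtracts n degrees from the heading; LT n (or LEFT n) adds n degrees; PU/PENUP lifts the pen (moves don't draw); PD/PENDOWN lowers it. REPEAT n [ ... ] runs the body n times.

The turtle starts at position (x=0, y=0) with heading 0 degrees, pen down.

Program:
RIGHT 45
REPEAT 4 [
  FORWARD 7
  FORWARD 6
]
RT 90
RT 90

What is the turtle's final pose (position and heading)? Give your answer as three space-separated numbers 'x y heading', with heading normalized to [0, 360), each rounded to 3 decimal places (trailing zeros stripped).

Answer: 36.77 -36.77 135

Derivation:
Executing turtle program step by step:
Start: pos=(0,0), heading=0, pen down
RT 45: heading 0 -> 315
REPEAT 4 [
  -- iteration 1/4 --
  FD 7: (0,0) -> (4.95,-4.95) [heading=315, draw]
  FD 6: (4.95,-4.95) -> (9.192,-9.192) [heading=315, draw]
  -- iteration 2/4 --
  FD 7: (9.192,-9.192) -> (14.142,-14.142) [heading=315, draw]
  FD 6: (14.142,-14.142) -> (18.385,-18.385) [heading=315, draw]
  -- iteration 3/4 --
  FD 7: (18.385,-18.385) -> (23.335,-23.335) [heading=315, draw]
  FD 6: (23.335,-23.335) -> (27.577,-27.577) [heading=315, draw]
  -- iteration 4/4 --
  FD 7: (27.577,-27.577) -> (32.527,-32.527) [heading=315, draw]
  FD 6: (32.527,-32.527) -> (36.77,-36.77) [heading=315, draw]
]
RT 90: heading 315 -> 225
RT 90: heading 225 -> 135
Final: pos=(36.77,-36.77), heading=135, 8 segment(s) drawn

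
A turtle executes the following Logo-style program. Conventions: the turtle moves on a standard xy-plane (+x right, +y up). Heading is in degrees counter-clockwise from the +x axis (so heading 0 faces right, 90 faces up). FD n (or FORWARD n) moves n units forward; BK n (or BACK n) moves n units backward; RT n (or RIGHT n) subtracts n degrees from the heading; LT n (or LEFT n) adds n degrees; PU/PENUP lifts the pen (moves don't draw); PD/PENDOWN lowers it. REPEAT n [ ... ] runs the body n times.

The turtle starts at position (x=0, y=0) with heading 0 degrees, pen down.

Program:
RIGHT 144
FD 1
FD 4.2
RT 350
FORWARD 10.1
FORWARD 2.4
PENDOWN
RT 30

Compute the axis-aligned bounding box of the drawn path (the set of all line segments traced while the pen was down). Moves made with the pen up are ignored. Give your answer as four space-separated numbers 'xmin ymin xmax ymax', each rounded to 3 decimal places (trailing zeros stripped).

Answer: -12.89 -12.048 0 0

Derivation:
Executing turtle program step by step:
Start: pos=(0,0), heading=0, pen down
RT 144: heading 0 -> 216
FD 1: (0,0) -> (-0.809,-0.588) [heading=216, draw]
FD 4.2: (-0.809,-0.588) -> (-4.207,-3.056) [heading=216, draw]
RT 350: heading 216 -> 226
FD 10.1: (-4.207,-3.056) -> (-11.223,-10.322) [heading=226, draw]
FD 2.4: (-11.223,-10.322) -> (-12.89,-12.048) [heading=226, draw]
PD: pen down
RT 30: heading 226 -> 196
Final: pos=(-12.89,-12.048), heading=196, 4 segment(s) drawn

Segment endpoints: x in {-12.89, -11.223, -4.207, -0.809, 0}, y in {-12.048, -10.322, -3.056, -0.588, 0}
xmin=-12.89, ymin=-12.048, xmax=0, ymax=0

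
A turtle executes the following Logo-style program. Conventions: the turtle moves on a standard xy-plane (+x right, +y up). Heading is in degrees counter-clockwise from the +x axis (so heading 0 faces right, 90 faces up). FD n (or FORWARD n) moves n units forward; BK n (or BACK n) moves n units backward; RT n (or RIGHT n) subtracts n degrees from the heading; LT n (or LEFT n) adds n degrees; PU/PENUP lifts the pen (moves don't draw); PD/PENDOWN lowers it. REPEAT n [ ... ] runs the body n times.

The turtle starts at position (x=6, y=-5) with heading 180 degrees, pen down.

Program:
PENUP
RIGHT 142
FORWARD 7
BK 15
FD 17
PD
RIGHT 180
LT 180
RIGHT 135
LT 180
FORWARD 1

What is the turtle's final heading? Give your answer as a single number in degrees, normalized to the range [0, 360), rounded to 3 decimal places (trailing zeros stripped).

Answer: 83

Derivation:
Executing turtle program step by step:
Start: pos=(6,-5), heading=180, pen down
PU: pen up
RT 142: heading 180 -> 38
FD 7: (6,-5) -> (11.516,-0.69) [heading=38, move]
BK 15: (11.516,-0.69) -> (-0.304,-9.925) [heading=38, move]
FD 17: (-0.304,-9.925) -> (13.092,0.541) [heading=38, move]
PD: pen down
RT 180: heading 38 -> 218
LT 180: heading 218 -> 38
RT 135: heading 38 -> 263
LT 180: heading 263 -> 83
FD 1: (13.092,0.541) -> (13.214,1.533) [heading=83, draw]
Final: pos=(13.214,1.533), heading=83, 1 segment(s) drawn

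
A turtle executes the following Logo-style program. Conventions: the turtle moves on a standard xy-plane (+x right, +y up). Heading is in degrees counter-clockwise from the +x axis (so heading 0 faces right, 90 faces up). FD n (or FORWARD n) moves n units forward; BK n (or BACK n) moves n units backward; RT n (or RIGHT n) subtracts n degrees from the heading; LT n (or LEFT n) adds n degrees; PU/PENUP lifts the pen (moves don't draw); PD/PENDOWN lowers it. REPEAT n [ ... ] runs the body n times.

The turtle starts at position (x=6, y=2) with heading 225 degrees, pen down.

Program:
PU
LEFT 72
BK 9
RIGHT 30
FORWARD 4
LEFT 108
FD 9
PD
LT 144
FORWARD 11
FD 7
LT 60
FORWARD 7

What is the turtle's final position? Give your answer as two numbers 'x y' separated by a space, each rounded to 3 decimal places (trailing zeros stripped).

Executing turtle program step by step:
Start: pos=(6,2), heading=225, pen down
PU: pen up
LT 72: heading 225 -> 297
BK 9: (6,2) -> (1.914,10.019) [heading=297, move]
RT 30: heading 297 -> 267
FD 4: (1.914,10.019) -> (1.705,6.025) [heading=267, move]
LT 108: heading 267 -> 15
FD 9: (1.705,6.025) -> (10.398,8.354) [heading=15, move]
PD: pen down
LT 144: heading 15 -> 159
FD 11: (10.398,8.354) -> (0.129,12.296) [heading=159, draw]
FD 7: (0.129,12.296) -> (-6.406,14.805) [heading=159, draw]
LT 60: heading 159 -> 219
FD 7: (-6.406,14.805) -> (-11.846,10.399) [heading=219, draw]
Final: pos=(-11.846,10.399), heading=219, 3 segment(s) drawn

Answer: -11.846 10.399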